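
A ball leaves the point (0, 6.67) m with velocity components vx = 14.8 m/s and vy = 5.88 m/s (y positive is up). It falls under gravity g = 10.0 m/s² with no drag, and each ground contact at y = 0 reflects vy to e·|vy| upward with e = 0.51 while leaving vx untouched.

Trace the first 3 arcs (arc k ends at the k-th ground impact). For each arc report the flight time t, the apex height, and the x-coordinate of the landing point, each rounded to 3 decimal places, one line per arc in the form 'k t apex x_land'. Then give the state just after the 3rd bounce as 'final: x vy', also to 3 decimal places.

1 1.884 8.399 27.884
2 1.322 2.185 47.449
3 0.674 0.568 57.427
final: 57.427 1.719

Arc 1: start y=6.670, vy=5.880 → t=1.884, apex=8.399, x_land=27.884, impact vy=-12.960
  bounce: vy ← 0.51·12.960 = 6.610
Arc 2: start y=0.000, vy=6.610 → t=1.322, apex=2.185, x_land=47.449, impact vy=-6.610
  bounce: vy ← 0.51·6.610 = 3.371
Arc 3: start y=0.000, vy=3.371 → t=0.674, apex=0.568, x_land=57.427, impact vy=-3.371
  bounce: vy ← 0.51·3.371 = 1.719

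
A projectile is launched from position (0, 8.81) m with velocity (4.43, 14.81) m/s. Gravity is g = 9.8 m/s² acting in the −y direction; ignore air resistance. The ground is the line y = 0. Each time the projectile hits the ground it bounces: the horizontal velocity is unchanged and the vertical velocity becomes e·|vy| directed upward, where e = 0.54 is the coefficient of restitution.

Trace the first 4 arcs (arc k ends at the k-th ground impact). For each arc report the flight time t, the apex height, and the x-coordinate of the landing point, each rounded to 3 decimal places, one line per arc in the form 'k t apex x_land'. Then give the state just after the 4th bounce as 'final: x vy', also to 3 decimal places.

Arc 1: start y=8.810, vy=14.810 → t=3.532, apex=20.001, x_land=15.645, impact vy=-19.799
  bounce: vy ← 0.54·19.799 = 10.692
Arc 2: start y=0.000, vy=10.692 → t=2.182, apex=5.832, x_land=25.311, impact vy=-10.692
  bounce: vy ← 0.54·10.692 = 5.773
Arc 3: start y=0.000, vy=5.773 → t=1.178, apex=1.701, x_land=30.531, impact vy=-5.773
  bounce: vy ← 0.54·5.773 = 3.118
Arc 4: start y=0.000, vy=3.118 → t=0.636, apex=0.496, x_land=33.349, impact vy=-3.118
  bounce: vy ← 0.54·3.118 = 1.684

1 3.532 20.001 15.645
2 2.182 5.832 25.311
3 1.178 1.701 30.531
4 0.636 0.496 33.349
final: 33.349 1.684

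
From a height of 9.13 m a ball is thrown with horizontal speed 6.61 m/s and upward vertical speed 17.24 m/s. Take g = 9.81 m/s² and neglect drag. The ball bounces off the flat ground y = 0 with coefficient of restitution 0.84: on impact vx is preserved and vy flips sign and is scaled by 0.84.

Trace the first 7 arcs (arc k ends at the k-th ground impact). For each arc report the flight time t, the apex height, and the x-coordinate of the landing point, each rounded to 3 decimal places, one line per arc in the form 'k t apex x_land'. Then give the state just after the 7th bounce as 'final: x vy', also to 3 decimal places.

Arc 1: start y=9.130, vy=17.240 → t=3.982, apex=24.279, x_land=26.322, impact vy=-21.825
  bounce: vy ← 0.84·21.825 = 18.333
Arc 2: start y=0.000, vy=18.333 → t=3.738, apex=17.131, x_land=51.028, impact vy=-18.333
  bounce: vy ← 0.84·18.333 = 15.400
Arc 3: start y=0.000, vy=15.400 → t=3.140, apex=12.088, x_land=71.782, impact vy=-15.400
  bounce: vy ← 0.84·15.400 = 12.936
Arc 4: start y=0.000, vy=12.936 → t=2.637, apex=8.529, x_land=89.214, impact vy=-12.936
  bounce: vy ← 0.84·12.936 = 10.866
Arc 5: start y=0.000, vy=10.866 → t=2.215, apex=6.018, x_land=103.858, impact vy=-10.866
  bounce: vy ← 0.84·10.866 = 9.128
Arc 6: start y=0.000, vy=9.128 → t=1.861, apex=4.246, x_land=116.158, impact vy=-9.128
  bounce: vy ← 0.84·9.128 = 7.667
Arc 7: start y=0.000, vy=7.667 → t=1.563, apex=2.996, x_land=126.490, impact vy=-7.667
  bounce: vy ← 0.84·7.667 = 6.440

1 3.982 24.279 26.322
2 3.738 17.131 51.028
3 3.140 12.088 71.782
4 2.637 8.529 89.214
5 2.215 6.018 103.858
6 1.861 4.246 116.158
7 1.563 2.996 126.490
final: 126.490 6.440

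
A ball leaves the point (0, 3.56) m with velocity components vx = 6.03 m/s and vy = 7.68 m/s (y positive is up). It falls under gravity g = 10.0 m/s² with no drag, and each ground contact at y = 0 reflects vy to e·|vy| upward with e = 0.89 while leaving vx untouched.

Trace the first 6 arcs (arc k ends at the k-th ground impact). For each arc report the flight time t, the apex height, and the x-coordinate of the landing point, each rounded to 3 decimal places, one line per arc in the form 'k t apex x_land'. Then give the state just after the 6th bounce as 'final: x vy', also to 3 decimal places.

1 1.909 6.509 11.511
2 2.031 5.156 23.758
3 1.808 4.084 34.657
4 1.609 3.235 44.358
5 1.432 2.562 52.991
6 1.274 2.030 60.675
final: 60.675 5.670

Arc 1: start y=3.560, vy=7.680 → t=1.909, apex=6.509, x_land=11.511, impact vy=-11.410
  bounce: vy ← 0.89·11.410 = 10.155
Arc 2: start y=0.000, vy=10.155 → t=2.031, apex=5.156, x_land=23.758, impact vy=-10.155
  bounce: vy ← 0.89·10.155 = 9.038
Arc 3: start y=0.000, vy=9.038 → t=1.808, apex=4.084, x_land=34.657, impact vy=-9.038
  bounce: vy ← 0.89·9.038 = 8.044
Arc 4: start y=0.000, vy=8.044 → t=1.609, apex=3.235, x_land=44.358, impact vy=-8.044
  bounce: vy ← 0.89·8.044 = 7.159
Arc 5: start y=0.000, vy=7.159 → t=1.432, apex=2.562, x_land=52.991, impact vy=-7.159
  bounce: vy ← 0.89·7.159 = 6.371
Arc 6: start y=0.000, vy=6.371 → t=1.274, apex=2.030, x_land=60.675, impact vy=-6.371
  bounce: vy ← 0.89·6.371 = 5.670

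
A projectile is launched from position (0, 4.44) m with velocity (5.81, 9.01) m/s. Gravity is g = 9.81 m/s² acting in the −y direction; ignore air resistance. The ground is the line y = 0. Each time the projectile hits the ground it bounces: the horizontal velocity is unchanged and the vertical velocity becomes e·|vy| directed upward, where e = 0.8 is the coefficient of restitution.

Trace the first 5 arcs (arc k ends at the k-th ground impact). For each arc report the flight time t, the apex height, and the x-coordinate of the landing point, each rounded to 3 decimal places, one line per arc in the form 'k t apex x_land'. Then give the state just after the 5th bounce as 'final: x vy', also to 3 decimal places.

1 2.241 8.578 13.019
2 2.116 5.490 25.312
3 1.693 3.513 35.147
4 1.354 2.249 43.014
5 1.083 1.439 49.308
final: 49.308 4.251

Arc 1: start y=4.440, vy=9.010 → t=2.241, apex=8.578, x_land=13.019, impact vy=-12.973
  bounce: vy ← 0.8·12.973 = 10.378
Arc 2: start y=0.000, vy=10.378 → t=2.116, apex=5.490, x_land=25.312, impact vy=-10.378
  bounce: vy ← 0.8·10.378 = 8.303
Arc 3: start y=0.000, vy=8.303 → t=1.693, apex=3.513, x_land=35.147, impact vy=-8.303
  bounce: vy ← 0.8·8.303 = 6.642
Arc 4: start y=0.000, vy=6.642 → t=1.354, apex=2.249, x_land=43.014, impact vy=-6.642
  bounce: vy ← 0.8·6.642 = 5.314
Arc 5: start y=0.000, vy=5.314 → t=1.083, apex=1.439, x_land=49.308, impact vy=-5.314
  bounce: vy ← 0.8·5.314 = 4.251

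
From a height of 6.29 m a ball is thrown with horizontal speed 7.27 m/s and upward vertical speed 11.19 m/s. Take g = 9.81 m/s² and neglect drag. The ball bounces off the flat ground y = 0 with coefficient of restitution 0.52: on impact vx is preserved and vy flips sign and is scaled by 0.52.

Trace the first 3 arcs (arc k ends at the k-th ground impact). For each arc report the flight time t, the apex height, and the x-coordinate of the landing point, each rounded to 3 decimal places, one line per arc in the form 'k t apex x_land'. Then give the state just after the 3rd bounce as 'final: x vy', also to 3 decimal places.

Arc 1: start y=6.290, vy=11.190 → t=2.748, apex=12.672, x_land=19.978, impact vy=-15.768
  bounce: vy ← 0.52·15.768 = 8.199
Arc 2: start y=0.000, vy=8.199 → t=1.672, apex=3.427, x_land=32.131, impact vy=-8.199
  bounce: vy ← 0.52·8.199 = 4.264
Arc 3: start y=0.000, vy=4.264 → t=0.869, apex=0.927, x_land=38.450, impact vy=-4.264
  bounce: vy ← 0.52·4.264 = 2.217

1 2.748 12.672 19.978
2 1.672 3.427 32.131
3 0.869 0.927 38.450
final: 38.450 2.217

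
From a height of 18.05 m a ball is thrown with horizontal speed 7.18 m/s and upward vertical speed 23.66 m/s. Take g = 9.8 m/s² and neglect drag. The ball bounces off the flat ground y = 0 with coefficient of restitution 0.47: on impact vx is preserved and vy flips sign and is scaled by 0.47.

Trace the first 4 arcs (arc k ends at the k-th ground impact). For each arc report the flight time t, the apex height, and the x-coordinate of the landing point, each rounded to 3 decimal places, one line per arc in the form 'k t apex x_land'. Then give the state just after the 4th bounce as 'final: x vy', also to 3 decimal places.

Arc 1: start y=18.050, vy=23.660 → t=5.499, apex=46.611, x_land=39.479, impact vy=-30.225
  bounce: vy ← 0.47·30.225 = 14.206
Arc 2: start y=0.000, vy=14.206 → t=2.899, apex=10.296, x_land=60.295, impact vy=-14.206
  bounce: vy ← 0.47·14.206 = 6.677
Arc 3: start y=0.000, vy=6.677 → t=1.363, apex=2.274, x_land=70.079, impact vy=-6.677
  bounce: vy ← 0.47·6.677 = 3.138
Arc 4: start y=0.000, vy=3.138 → t=0.640, apex=0.502, x_land=74.677, impact vy=-3.138
  bounce: vy ← 0.47·3.138 = 1.475

1 5.499 46.611 39.479
2 2.899 10.296 60.295
3 1.363 2.274 70.079
4 0.640 0.502 74.677
final: 74.677 1.475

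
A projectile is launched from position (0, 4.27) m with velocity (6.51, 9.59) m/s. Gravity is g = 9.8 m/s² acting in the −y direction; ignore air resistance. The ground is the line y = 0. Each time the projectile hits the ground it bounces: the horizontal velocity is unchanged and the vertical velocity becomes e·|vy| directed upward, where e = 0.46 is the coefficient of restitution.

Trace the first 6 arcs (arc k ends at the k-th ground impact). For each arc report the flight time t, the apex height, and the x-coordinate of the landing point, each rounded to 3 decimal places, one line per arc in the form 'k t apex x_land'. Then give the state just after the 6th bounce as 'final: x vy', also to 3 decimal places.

Arc 1: start y=4.270, vy=9.590 → t=2.331, apex=8.962, x_land=15.175, impact vy=-13.254
  bounce: vy ← 0.46·13.254 = 6.097
Arc 2: start y=0.000, vy=6.097 → t=1.244, apex=1.896, x_land=23.275, impact vy=-6.097
  bounce: vy ← 0.46·6.097 = 2.804
Arc 3: start y=0.000, vy=2.804 → t=0.572, apex=0.401, x_land=27.001, impact vy=-2.804
  bounce: vy ← 0.46·2.804 = 1.290
Arc 4: start y=0.000, vy=1.290 → t=0.263, apex=0.085, x_land=28.715, impact vy=-1.290
  bounce: vy ← 0.46·1.290 = 0.593
Arc 5: start y=0.000, vy=0.593 → t=0.121, apex=0.018, x_land=29.503, impact vy=-0.593
  bounce: vy ← 0.46·0.593 = 0.273
Arc 6: start y=0.000, vy=0.273 → t=0.056, apex=0.004, x_land=29.866, impact vy=-0.273
  bounce: vy ← 0.46·0.273 = 0.126

1 2.331 8.962 15.175
2 1.244 1.896 23.275
3 0.572 0.401 27.001
4 0.263 0.085 28.715
5 0.121 0.018 29.503
6 0.056 0.004 29.866
final: 29.866 0.126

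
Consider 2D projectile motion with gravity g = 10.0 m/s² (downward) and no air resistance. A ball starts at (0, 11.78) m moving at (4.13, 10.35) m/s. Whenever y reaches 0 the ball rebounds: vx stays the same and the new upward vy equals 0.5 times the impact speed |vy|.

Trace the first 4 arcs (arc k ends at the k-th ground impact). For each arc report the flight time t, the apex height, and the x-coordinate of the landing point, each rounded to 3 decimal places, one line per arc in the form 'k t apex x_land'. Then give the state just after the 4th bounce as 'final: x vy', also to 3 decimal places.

1 2.886 17.136 11.920
2 1.851 4.284 19.566
3 0.926 1.071 23.389
4 0.463 0.268 25.300
final: 25.300 1.157

Arc 1: start y=11.780, vy=10.350 → t=2.886, apex=17.136, x_land=11.920, impact vy=-18.513
  bounce: vy ← 0.5·18.513 = 9.256
Arc 2: start y=0.000, vy=9.256 → t=1.851, apex=4.284, x_land=19.566, impact vy=-9.256
  bounce: vy ← 0.5·9.256 = 4.628
Arc 3: start y=0.000, vy=4.628 → t=0.926, apex=1.071, x_land=23.389, impact vy=-4.628
  bounce: vy ← 0.5·4.628 = 2.314
Arc 4: start y=0.000, vy=2.314 → t=0.463, apex=0.268, x_land=25.300, impact vy=-2.314
  bounce: vy ← 0.5·2.314 = 1.157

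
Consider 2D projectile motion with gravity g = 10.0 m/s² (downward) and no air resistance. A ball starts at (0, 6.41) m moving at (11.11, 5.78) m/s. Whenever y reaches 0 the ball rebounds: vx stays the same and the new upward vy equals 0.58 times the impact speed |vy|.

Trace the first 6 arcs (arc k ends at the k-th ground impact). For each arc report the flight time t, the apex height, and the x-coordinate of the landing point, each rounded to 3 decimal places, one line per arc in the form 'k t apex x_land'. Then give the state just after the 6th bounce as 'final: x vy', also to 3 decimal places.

1 1.849 8.080 20.545
2 1.475 2.718 36.929
3 0.855 0.914 46.431
4 0.496 0.308 51.942
5 0.288 0.103 55.139
6 0.167 0.035 56.993
final: 56.993 0.484

Arc 1: start y=6.410, vy=5.780 → t=1.849, apex=8.080, x_land=20.545, impact vy=-12.713
  bounce: vy ← 0.58·12.713 = 7.373
Arc 2: start y=0.000, vy=7.373 → t=1.475, apex=2.718, x_land=36.929, impact vy=-7.373
  bounce: vy ← 0.58·7.373 = 4.276
Arc 3: start y=0.000, vy=4.276 → t=0.855, apex=0.914, x_land=46.431, impact vy=-4.276
  bounce: vy ← 0.58·4.276 = 2.480
Arc 4: start y=0.000, vy=2.480 → t=0.496, apex=0.308, x_land=51.942, impact vy=-2.480
  bounce: vy ← 0.58·2.480 = 1.439
Arc 5: start y=0.000, vy=1.439 → t=0.288, apex=0.103, x_land=55.139, impact vy=-1.439
  bounce: vy ← 0.58·1.439 = 0.834
Arc 6: start y=0.000, vy=0.834 → t=0.167, apex=0.035, x_land=56.993, impact vy=-0.834
  bounce: vy ← 0.58·0.834 = 0.484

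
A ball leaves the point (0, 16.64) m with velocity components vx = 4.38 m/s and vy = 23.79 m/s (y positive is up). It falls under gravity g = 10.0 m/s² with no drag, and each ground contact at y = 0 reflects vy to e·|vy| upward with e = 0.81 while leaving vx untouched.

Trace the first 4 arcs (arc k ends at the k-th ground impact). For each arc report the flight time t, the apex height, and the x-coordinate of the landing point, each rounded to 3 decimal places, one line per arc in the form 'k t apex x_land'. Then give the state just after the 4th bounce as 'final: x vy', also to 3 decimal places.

1 5.377 44.938 23.551
2 4.857 29.484 44.823
3 3.934 19.344 62.054
4 3.186 12.692 76.010
final: 76.010 12.905

Arc 1: start y=16.640, vy=23.790 → t=5.377, apex=44.938, x_land=23.551, impact vy=-29.979
  bounce: vy ← 0.81·29.979 = 24.283
Arc 2: start y=0.000, vy=24.283 → t=4.857, apex=29.484, x_land=44.823, impact vy=-24.283
  bounce: vy ← 0.81·24.283 = 19.669
Arc 3: start y=0.000, vy=19.669 → t=3.934, apex=19.344, x_land=62.054, impact vy=-19.669
  bounce: vy ← 0.81·19.669 = 15.932
Arc 4: start y=0.000, vy=15.932 → t=3.186, apex=12.692, x_land=76.010, impact vy=-15.932
  bounce: vy ← 0.81·15.932 = 12.905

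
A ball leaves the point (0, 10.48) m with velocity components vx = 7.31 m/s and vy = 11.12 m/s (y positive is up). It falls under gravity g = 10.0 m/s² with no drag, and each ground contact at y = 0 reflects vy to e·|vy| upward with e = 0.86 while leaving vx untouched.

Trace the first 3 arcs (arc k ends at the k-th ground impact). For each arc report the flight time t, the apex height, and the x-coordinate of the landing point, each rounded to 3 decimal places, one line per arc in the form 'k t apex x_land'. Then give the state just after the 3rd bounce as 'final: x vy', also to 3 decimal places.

1 2.938 16.663 21.473
2 3.140 12.324 44.426
3 2.700 9.115 64.165
final: 64.165 11.611

Arc 1: start y=10.480, vy=11.120 → t=2.938, apex=16.663, x_land=21.473, impact vy=-18.255
  bounce: vy ← 0.86·18.255 = 15.700
Arc 2: start y=0.000, vy=15.700 → t=3.140, apex=12.324, x_land=44.426, impact vy=-15.700
  bounce: vy ← 0.86·15.700 = 13.502
Arc 3: start y=0.000, vy=13.502 → t=2.700, apex=9.115, x_land=64.165, impact vy=-13.502
  bounce: vy ← 0.86·13.502 = 11.611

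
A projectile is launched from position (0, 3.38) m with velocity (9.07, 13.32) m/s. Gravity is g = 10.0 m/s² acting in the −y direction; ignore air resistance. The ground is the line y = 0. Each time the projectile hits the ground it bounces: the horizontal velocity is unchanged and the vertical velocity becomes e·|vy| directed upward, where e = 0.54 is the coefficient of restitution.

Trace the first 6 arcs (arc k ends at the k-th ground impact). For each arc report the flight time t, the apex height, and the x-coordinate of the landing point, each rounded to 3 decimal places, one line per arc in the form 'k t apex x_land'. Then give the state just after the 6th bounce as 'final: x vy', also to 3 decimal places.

Arc 1: start y=3.380, vy=13.320 → t=2.897, apex=12.251, x_land=26.279, impact vy=-15.653
  bounce: vy ← 0.54·15.653 = 8.453
Arc 2: start y=0.000, vy=8.453 → t=1.691, apex=3.572, x_land=41.612, impact vy=-8.453
  bounce: vy ← 0.54·8.453 = 4.564
Arc 3: start y=0.000, vy=4.564 → t=0.913, apex=1.042, x_land=49.892, impact vy=-4.564
  bounce: vy ← 0.54·4.564 = 2.465
Arc 4: start y=0.000, vy=2.465 → t=0.493, apex=0.304, x_land=54.363, impact vy=-2.465
  bounce: vy ← 0.54·2.465 = 1.331
Arc 5: start y=0.000, vy=1.331 → t=0.266, apex=0.089, x_land=56.777, impact vy=-1.331
  bounce: vy ← 0.54·1.331 = 0.719
Arc 6: start y=0.000, vy=0.719 → t=0.144, apex=0.026, x_land=58.081, impact vy=-0.719
  bounce: vy ← 0.54·0.719 = 0.388

1 2.897 12.251 26.279
2 1.691 3.572 41.612
3 0.913 1.042 49.892
4 0.493 0.304 54.363
5 0.266 0.089 56.777
6 0.144 0.026 58.081
final: 58.081 0.388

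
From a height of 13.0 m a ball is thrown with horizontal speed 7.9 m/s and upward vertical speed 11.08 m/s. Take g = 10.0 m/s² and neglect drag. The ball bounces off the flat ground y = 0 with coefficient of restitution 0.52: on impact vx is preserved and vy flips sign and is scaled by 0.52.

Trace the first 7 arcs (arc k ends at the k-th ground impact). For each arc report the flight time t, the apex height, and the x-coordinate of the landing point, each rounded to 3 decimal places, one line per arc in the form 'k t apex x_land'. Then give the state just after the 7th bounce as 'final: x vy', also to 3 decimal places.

1 3.064 19.138 24.209
2 2.035 5.175 40.283
3 1.058 1.399 48.642
4 0.550 0.378 52.988
5 0.286 0.102 55.248
6 0.149 0.028 56.424
7 0.077 0.007 57.035
final: 57.035 0.201

Arc 1: start y=13.000, vy=11.080 → t=3.064, apex=19.138, x_land=24.209, impact vy=-19.564
  bounce: vy ← 0.52·19.564 = 10.173
Arc 2: start y=0.000, vy=10.173 → t=2.035, apex=5.175, x_land=40.283, impact vy=-10.173
  bounce: vy ← 0.52·10.173 = 5.290
Arc 3: start y=0.000, vy=5.290 → t=1.058, apex=1.399, x_land=48.642, impact vy=-5.290
  bounce: vy ← 0.52·5.290 = 2.751
Arc 4: start y=0.000, vy=2.751 → t=0.550, apex=0.378, x_land=52.988, impact vy=-2.751
  bounce: vy ← 0.52·2.751 = 1.430
Arc 5: start y=0.000, vy=1.430 → t=0.286, apex=0.102, x_land=55.248, impact vy=-1.430
  bounce: vy ← 0.52·1.430 = 0.744
Arc 6: start y=0.000, vy=0.744 → t=0.149, apex=0.028, x_land=56.424, impact vy=-0.744
  bounce: vy ← 0.52·0.744 = 0.387
Arc 7: start y=0.000, vy=0.387 → t=0.077, apex=0.007, x_land=57.035, impact vy=-0.387
  bounce: vy ← 0.52·0.387 = 0.201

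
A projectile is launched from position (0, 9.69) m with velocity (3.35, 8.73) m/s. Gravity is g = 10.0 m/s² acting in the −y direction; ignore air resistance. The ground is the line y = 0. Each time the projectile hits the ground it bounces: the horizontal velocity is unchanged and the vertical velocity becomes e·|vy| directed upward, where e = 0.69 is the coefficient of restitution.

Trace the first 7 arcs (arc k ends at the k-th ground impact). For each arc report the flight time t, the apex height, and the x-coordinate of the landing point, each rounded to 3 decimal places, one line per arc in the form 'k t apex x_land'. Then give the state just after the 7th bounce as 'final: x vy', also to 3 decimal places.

Arc 1: start y=9.690, vy=8.730 → t=2.516, apex=13.501, x_land=8.429, impact vy=-16.432
  bounce: vy ← 0.69·16.432 = 11.338
Arc 2: start y=0.000, vy=11.338 → t=2.268, apex=6.428, x_land=16.026, impact vy=-11.338
  bounce: vy ← 0.69·11.338 = 7.823
Arc 3: start y=0.000, vy=7.823 → t=1.565, apex=3.060, x_land=21.267, impact vy=-7.823
  bounce: vy ← 0.69·7.823 = 5.398
Arc 4: start y=0.000, vy=5.398 → t=1.080, apex=1.457, x_land=24.884, impact vy=-5.398
  bounce: vy ← 0.69·5.398 = 3.725
Arc 5: start y=0.000, vy=3.725 → t=0.745, apex=0.694, x_land=27.380, impact vy=-3.725
  bounce: vy ← 0.69·3.725 = 2.570
Arc 6: start y=0.000, vy=2.570 → t=0.514, apex=0.330, x_land=29.102, impact vy=-2.570
  bounce: vy ← 0.69·2.570 = 1.773
Arc 7: start y=0.000, vy=1.773 → t=0.355, apex=0.157, x_land=30.290, impact vy=-1.773
  bounce: vy ← 0.69·1.773 = 1.224

1 2.516 13.501 8.429
2 2.268 6.428 16.026
3 1.565 3.060 21.267
4 1.080 1.457 24.884
5 0.745 0.694 27.380
6 0.514 0.330 29.102
7 0.355 0.157 30.290
final: 30.290 1.224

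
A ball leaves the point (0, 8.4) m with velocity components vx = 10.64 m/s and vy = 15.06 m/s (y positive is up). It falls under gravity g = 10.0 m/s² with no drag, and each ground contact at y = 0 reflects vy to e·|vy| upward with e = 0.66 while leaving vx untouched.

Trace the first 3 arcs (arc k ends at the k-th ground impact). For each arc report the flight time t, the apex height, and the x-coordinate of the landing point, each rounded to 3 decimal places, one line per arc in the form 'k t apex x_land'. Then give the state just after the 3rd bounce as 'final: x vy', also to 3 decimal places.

Arc 1: start y=8.400, vy=15.060 → t=3.493, apex=19.740, x_land=37.165, impact vy=-19.870
  bounce: vy ← 0.66·19.870 = 13.114
Arc 2: start y=0.000, vy=13.114 → t=2.623, apex=8.599, x_land=65.072, impact vy=-13.114
  bounce: vy ← 0.66·13.114 = 8.655
Arc 3: start y=0.000, vy=8.655 → t=1.731, apex=3.746, x_land=83.490, impact vy=-8.655
  bounce: vy ← 0.66·8.655 = 5.712

1 3.493 19.740 37.165
2 2.623 8.599 65.072
3 1.731 3.746 83.490
final: 83.490 5.712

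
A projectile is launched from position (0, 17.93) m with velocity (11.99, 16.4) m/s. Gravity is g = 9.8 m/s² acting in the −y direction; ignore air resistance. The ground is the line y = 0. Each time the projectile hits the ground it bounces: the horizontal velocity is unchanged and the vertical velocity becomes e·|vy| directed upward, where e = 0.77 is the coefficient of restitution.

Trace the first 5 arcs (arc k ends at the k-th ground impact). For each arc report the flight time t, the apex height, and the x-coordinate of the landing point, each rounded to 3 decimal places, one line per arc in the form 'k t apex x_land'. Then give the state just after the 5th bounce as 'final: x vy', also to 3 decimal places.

Arc 1: start y=17.930, vy=16.400 → t=4.215, apex=31.652, x_land=50.539, impact vy=-24.908
  bounce: vy ← 0.77·24.908 = 19.179
Arc 2: start y=0.000, vy=19.179 → t=3.914, apex=18.767, x_land=97.468, impact vy=-19.179
  bounce: vy ← 0.77·19.179 = 14.768
Arc 3: start y=0.000, vy=14.768 → t=3.014, apex=11.127, x_land=133.604, impact vy=-14.768
  bounce: vy ← 0.77·14.768 = 11.371
Arc 4: start y=0.000, vy=11.371 → t=2.321, apex=6.597, x_land=161.428, impact vy=-11.371
  bounce: vy ← 0.77·11.371 = 8.756
Arc 5: start y=0.000, vy=8.756 → t=1.787, apex=3.911, x_land=182.853, impact vy=-8.756
  bounce: vy ← 0.77·8.756 = 6.742

1 4.215 31.652 50.539
2 3.914 18.767 97.468
3 3.014 11.127 133.604
4 2.321 6.597 161.428
5 1.787 3.911 182.853
final: 182.853 6.742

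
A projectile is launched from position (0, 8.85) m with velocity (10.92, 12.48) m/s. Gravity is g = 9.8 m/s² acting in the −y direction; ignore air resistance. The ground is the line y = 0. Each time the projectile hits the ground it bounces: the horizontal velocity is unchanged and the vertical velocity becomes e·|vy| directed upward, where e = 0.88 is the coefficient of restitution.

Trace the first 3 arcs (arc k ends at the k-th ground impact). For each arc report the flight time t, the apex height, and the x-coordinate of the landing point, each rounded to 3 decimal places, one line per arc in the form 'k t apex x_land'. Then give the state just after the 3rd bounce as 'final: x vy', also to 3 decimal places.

1 3.125 16.796 34.124
2 3.259 13.007 69.707
3 2.868 10.073 101.021
final: 101.021 12.365

Arc 1: start y=8.850, vy=12.480 → t=3.125, apex=16.796, x_land=34.124, impact vy=-18.144
  bounce: vy ← 0.88·18.144 = 15.967
Arc 2: start y=0.000, vy=15.967 → t=3.259, apex=13.007, x_land=69.707, impact vy=-15.967
  bounce: vy ← 0.88·15.967 = 14.051
Arc 3: start y=0.000, vy=14.051 → t=2.868, apex=10.073, x_land=101.021, impact vy=-14.051
  bounce: vy ← 0.88·14.051 = 12.365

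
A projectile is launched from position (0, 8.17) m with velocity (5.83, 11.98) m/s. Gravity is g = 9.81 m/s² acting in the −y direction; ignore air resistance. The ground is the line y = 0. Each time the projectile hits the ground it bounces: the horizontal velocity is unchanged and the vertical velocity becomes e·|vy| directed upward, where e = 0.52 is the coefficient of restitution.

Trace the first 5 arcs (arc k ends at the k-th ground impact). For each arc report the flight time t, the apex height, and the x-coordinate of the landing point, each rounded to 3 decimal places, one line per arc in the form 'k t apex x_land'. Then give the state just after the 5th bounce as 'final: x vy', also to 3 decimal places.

Arc 1: start y=8.170, vy=11.980 → t=2.998, apex=15.485, x_land=17.478, impact vy=-17.430
  bounce: vy ← 0.52·17.430 = 9.064
Arc 2: start y=0.000, vy=9.064 → t=1.848, apex=4.187, x_land=28.251, impact vy=-9.064
  bounce: vy ← 0.52·9.064 = 4.713
Arc 3: start y=0.000, vy=4.713 → t=0.961, apex=1.132, x_land=33.853, impact vy=-4.713
  bounce: vy ← 0.52·4.713 = 2.451
Arc 4: start y=0.000, vy=2.451 → t=0.500, apex=0.306, x_land=36.766, impact vy=-2.451
  bounce: vy ← 0.52·2.451 = 1.274
Arc 5: start y=0.000, vy=1.274 → t=0.260, apex=0.083, x_land=38.281, impact vy=-1.274
  bounce: vy ← 0.52·1.274 = 0.663

1 2.998 15.485 17.478
2 1.848 4.187 28.251
3 0.961 1.132 33.853
4 0.500 0.306 36.766
5 0.260 0.083 38.281
final: 38.281 0.663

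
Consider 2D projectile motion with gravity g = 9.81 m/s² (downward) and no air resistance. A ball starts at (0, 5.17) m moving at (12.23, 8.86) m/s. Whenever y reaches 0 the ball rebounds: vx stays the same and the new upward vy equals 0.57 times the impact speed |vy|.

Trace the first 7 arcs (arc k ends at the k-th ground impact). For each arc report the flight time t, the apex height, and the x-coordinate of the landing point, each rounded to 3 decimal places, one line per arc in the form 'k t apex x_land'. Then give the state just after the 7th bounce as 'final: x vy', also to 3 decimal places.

1 2.271 9.171 27.769
2 1.559 2.980 46.833
3 0.889 0.968 57.700
4 0.506 0.315 63.894
5 0.289 0.102 67.424
6 0.165 0.033 69.437
7 0.094 0.011 70.584
final: 70.584 0.262

Arc 1: start y=5.170, vy=8.860 → t=2.271, apex=9.171, x_land=27.769, impact vy=-13.414
  bounce: vy ← 0.57·13.414 = 7.646
Arc 2: start y=0.000, vy=7.646 → t=1.559, apex=2.980, x_land=46.833, impact vy=-7.646
  bounce: vy ← 0.57·7.646 = 4.358
Arc 3: start y=0.000, vy=4.358 → t=0.889, apex=0.968, x_land=57.700, impact vy=-4.358
  bounce: vy ← 0.57·4.358 = 2.484
Arc 4: start y=0.000, vy=2.484 → t=0.506, apex=0.315, x_land=63.894, impact vy=-2.484
  bounce: vy ← 0.57·2.484 = 1.416
Arc 5: start y=0.000, vy=1.416 → t=0.289, apex=0.102, x_land=67.424, impact vy=-1.416
  bounce: vy ← 0.57·1.416 = 0.807
Arc 6: start y=0.000, vy=0.807 → t=0.165, apex=0.033, x_land=69.437, impact vy=-0.807
  bounce: vy ← 0.57·0.807 = 0.460
Arc 7: start y=0.000, vy=0.460 → t=0.094, apex=0.011, x_land=70.584, impact vy=-0.460
  bounce: vy ← 0.57·0.460 = 0.262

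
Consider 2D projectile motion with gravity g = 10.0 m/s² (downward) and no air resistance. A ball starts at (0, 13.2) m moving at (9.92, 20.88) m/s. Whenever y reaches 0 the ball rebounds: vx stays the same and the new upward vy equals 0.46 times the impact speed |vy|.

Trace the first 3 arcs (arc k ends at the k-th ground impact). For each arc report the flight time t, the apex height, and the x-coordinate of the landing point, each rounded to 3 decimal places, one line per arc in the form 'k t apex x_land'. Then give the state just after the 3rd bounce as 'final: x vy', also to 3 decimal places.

1 4.734 34.999 46.958
2 2.434 7.406 71.104
3 1.120 1.567 82.211
final: 82.211 2.575

Arc 1: start y=13.200, vy=20.880 → t=4.734, apex=34.999, x_land=46.958, impact vy=-26.457
  bounce: vy ← 0.46·26.457 = 12.170
Arc 2: start y=0.000, vy=12.170 → t=2.434, apex=7.406, x_land=71.104, impact vy=-12.170
  bounce: vy ← 0.46·12.170 = 5.598
Arc 3: start y=0.000, vy=5.598 → t=1.120, apex=1.567, x_land=82.211, impact vy=-5.598
  bounce: vy ← 0.46·5.598 = 2.575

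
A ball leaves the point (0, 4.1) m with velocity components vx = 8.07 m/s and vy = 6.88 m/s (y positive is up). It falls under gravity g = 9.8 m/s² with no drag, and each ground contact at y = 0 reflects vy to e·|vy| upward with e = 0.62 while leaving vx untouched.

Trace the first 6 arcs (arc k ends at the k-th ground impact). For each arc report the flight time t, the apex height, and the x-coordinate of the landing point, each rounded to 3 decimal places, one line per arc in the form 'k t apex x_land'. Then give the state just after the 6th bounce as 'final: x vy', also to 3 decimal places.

1 1.855 6.515 14.971
2 1.430 2.504 26.509
3 0.886 0.963 33.663
4 0.550 0.370 38.099
5 0.341 0.142 40.849
6 0.211 0.055 42.554
final: 42.554 0.642

Arc 1: start y=4.100, vy=6.880 → t=1.855, apex=6.515, x_land=14.971, impact vy=-11.300
  bounce: vy ← 0.62·11.300 = 7.006
Arc 2: start y=0.000, vy=7.006 → t=1.430, apex=2.504, x_land=26.509, impact vy=-7.006
  bounce: vy ← 0.62·7.006 = 4.344
Arc 3: start y=0.000, vy=4.344 → t=0.886, apex=0.963, x_land=33.663, impact vy=-4.344
  bounce: vy ← 0.62·4.344 = 2.693
Arc 4: start y=0.000, vy=2.693 → t=0.550, apex=0.370, x_land=38.099, impact vy=-2.693
  bounce: vy ← 0.62·2.693 = 1.670
Arc 5: start y=0.000, vy=1.670 → t=0.341, apex=0.142, x_land=40.849, impact vy=-1.670
  bounce: vy ← 0.62·1.670 = 1.035
Arc 6: start y=0.000, vy=1.035 → t=0.211, apex=0.055, x_land=42.554, impact vy=-1.035
  bounce: vy ← 0.62·1.035 = 0.642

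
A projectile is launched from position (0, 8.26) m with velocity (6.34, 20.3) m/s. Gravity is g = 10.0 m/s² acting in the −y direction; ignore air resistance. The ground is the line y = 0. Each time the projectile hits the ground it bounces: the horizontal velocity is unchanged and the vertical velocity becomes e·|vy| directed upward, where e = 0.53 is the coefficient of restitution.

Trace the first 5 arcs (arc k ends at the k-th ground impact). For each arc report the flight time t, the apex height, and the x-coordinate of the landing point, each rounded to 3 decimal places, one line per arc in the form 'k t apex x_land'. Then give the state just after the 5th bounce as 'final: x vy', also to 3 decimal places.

Arc 1: start y=8.260, vy=20.300 → t=4.433, apex=28.864, x_land=28.103, impact vy=-24.027
  bounce: vy ← 0.53·24.027 = 12.734
Arc 2: start y=0.000, vy=12.734 → t=2.547, apex=8.108, x_land=44.250, impact vy=-12.734
  bounce: vy ← 0.53·12.734 = 6.749
Arc 3: start y=0.000, vy=6.749 → t=1.350, apex=2.278, x_land=52.808, impact vy=-6.749
  bounce: vy ← 0.53·6.749 = 3.577
Arc 4: start y=0.000, vy=3.577 → t=0.715, apex=0.640, x_land=57.344, impact vy=-3.577
  bounce: vy ← 0.53·3.577 = 1.896
Arc 5: start y=0.000, vy=1.896 → t=0.379, apex=0.180, x_land=59.748, impact vy=-1.896
  bounce: vy ← 0.53·1.896 = 1.005

1 4.433 28.864 28.103
2 2.547 8.108 44.250
3 1.350 2.278 52.808
4 0.715 0.640 57.344
5 0.379 0.180 59.748
final: 59.748 1.005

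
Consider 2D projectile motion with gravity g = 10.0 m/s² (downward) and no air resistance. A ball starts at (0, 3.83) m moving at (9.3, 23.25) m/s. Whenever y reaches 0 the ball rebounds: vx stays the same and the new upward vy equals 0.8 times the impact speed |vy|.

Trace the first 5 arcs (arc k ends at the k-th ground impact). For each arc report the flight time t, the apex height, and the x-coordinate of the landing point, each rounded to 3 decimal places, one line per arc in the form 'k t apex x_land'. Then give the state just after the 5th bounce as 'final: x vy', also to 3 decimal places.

Arc 1: start y=3.830, vy=23.250 → t=4.809, apex=30.858, x_land=44.726, impact vy=-24.843
  bounce: vy ← 0.8·24.843 = 19.874
Arc 2: start y=0.000, vy=19.874 → t=3.975, apex=19.749, x_land=81.692, impact vy=-19.874
  bounce: vy ← 0.8·19.874 = 15.899
Arc 3: start y=0.000, vy=15.899 → t=3.180, apex=12.639, x_land=111.265, impact vy=-15.899
  bounce: vy ← 0.8·15.899 = 12.719
Arc 4: start y=0.000, vy=12.719 → t=2.544, apex=8.089, x_land=134.923, impact vy=-12.719
  bounce: vy ← 0.8·12.719 = 10.176
Arc 5: start y=0.000, vy=10.176 → t=2.035, apex=5.177, x_land=153.850, impact vy=-10.176
  bounce: vy ← 0.8·10.176 = 8.140

1 4.809 30.858 44.726
2 3.975 19.749 81.692
3 3.180 12.639 111.265
4 2.544 8.089 134.923
5 2.035 5.177 153.850
final: 153.850 8.140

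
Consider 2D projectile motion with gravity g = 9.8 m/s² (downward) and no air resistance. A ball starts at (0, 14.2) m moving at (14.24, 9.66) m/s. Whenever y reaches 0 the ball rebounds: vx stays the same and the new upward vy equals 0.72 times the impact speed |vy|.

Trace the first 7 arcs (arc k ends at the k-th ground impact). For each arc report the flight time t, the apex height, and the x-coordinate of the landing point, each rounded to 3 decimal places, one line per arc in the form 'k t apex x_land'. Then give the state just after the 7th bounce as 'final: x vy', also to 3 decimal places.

1 2.953 18.961 42.048
2 2.833 9.829 82.386
3 2.040 5.096 111.428
4 1.468 2.642 132.339
5 1.057 1.369 147.395
6 0.761 0.710 158.235
7 0.548 0.368 166.040
final: 166.040 1.934

Arc 1: start y=14.200, vy=9.660 → t=2.953, apex=18.961, x_land=42.048, impact vy=-19.278
  bounce: vy ← 0.72·19.278 = 13.880
Arc 2: start y=0.000, vy=13.880 → t=2.833, apex=9.829, x_land=82.386, impact vy=-13.880
  bounce: vy ← 0.72·13.880 = 9.994
Arc 3: start y=0.000, vy=9.994 → t=2.040, apex=5.096, x_land=111.428, impact vy=-9.994
  bounce: vy ← 0.72·9.994 = 7.195
Arc 4: start y=0.000, vy=7.195 → t=1.468, apex=2.642, x_land=132.339, impact vy=-7.195
  bounce: vy ← 0.72·7.195 = 5.181
Arc 5: start y=0.000, vy=5.181 → t=1.057, apex=1.369, x_land=147.395, impact vy=-5.181
  bounce: vy ← 0.72·5.181 = 3.730
Arc 6: start y=0.000, vy=3.730 → t=0.761, apex=0.710, x_land=158.235, impact vy=-3.730
  bounce: vy ← 0.72·3.730 = 2.686
Arc 7: start y=0.000, vy=2.686 → t=0.548, apex=0.368, x_land=166.040, impact vy=-2.686
  bounce: vy ← 0.72·2.686 = 1.934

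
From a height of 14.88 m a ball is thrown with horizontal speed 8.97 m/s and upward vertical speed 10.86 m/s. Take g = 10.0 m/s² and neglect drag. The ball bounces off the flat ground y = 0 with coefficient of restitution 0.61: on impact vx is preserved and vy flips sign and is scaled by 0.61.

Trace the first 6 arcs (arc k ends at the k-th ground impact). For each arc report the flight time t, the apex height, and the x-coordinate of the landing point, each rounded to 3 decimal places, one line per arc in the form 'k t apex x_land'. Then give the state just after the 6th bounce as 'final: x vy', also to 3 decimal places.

1 3.124 20.777 28.027
2 2.487 7.731 50.334
3 1.517 2.877 63.942
4 0.925 1.070 72.243
5 0.564 0.398 77.307
6 0.344 0.148 80.395
final: 80.395 1.050

Arc 1: start y=14.880, vy=10.860 → t=3.124, apex=20.777, x_land=28.027, impact vy=-20.385
  bounce: vy ← 0.61·20.385 = 12.435
Arc 2: start y=0.000, vy=12.435 → t=2.487, apex=7.731, x_land=50.334, impact vy=-12.435
  bounce: vy ← 0.61·12.435 = 7.585
Arc 3: start y=0.000, vy=7.585 → t=1.517, apex=2.877, x_land=63.942, impact vy=-7.585
  bounce: vy ← 0.61·7.585 = 4.627
Arc 4: start y=0.000, vy=4.627 → t=0.925, apex=1.070, x_land=72.243, impact vy=-4.627
  bounce: vy ← 0.61·4.627 = 2.822
Arc 5: start y=0.000, vy=2.822 → t=0.564, apex=0.398, x_land=77.307, impact vy=-2.822
  bounce: vy ← 0.61·2.822 = 1.722
Arc 6: start y=0.000, vy=1.722 → t=0.344, apex=0.148, x_land=80.395, impact vy=-1.722
  bounce: vy ← 0.61·1.722 = 1.050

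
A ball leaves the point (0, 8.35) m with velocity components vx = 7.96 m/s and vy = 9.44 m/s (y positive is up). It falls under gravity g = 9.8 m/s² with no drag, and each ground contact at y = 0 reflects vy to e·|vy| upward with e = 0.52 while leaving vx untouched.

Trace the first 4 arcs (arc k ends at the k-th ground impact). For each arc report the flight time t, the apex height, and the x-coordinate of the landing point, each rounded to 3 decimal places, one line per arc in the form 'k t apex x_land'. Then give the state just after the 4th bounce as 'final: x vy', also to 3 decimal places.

Arc 1: start y=8.350, vy=9.440 → t=2.586, apex=12.897, x_land=20.581, impact vy=-15.899
  bounce: vy ← 0.52·15.899 = 8.267
Arc 2: start y=0.000, vy=8.267 → t=1.687, apex=3.487, x_land=34.012, impact vy=-8.267
  bounce: vy ← 0.52·8.267 = 4.299
Arc 3: start y=0.000, vy=4.299 → t=0.877, apex=0.943, x_land=40.995, impact vy=-4.299
  bounce: vy ← 0.52·4.299 = 2.236
Arc 4: start y=0.000, vy=2.236 → t=0.456, apex=0.255, x_land=44.627, impact vy=-2.236
  bounce: vy ← 0.52·2.236 = 1.162

1 2.586 12.897 20.581
2 1.687 3.487 34.012
3 0.877 0.943 40.995
4 0.456 0.255 44.627
final: 44.627 1.162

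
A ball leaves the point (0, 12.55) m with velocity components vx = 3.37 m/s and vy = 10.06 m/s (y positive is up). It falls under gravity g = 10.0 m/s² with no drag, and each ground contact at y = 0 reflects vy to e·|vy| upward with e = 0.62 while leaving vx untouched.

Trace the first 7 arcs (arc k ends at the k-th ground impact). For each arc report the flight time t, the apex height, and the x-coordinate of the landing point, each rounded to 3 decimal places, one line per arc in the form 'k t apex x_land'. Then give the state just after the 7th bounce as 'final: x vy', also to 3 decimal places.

1 2.883 17.610 9.715
2 2.327 6.769 17.557
3 1.443 2.602 22.419
4 0.895 1.000 25.434
5 0.555 0.385 27.303
6 0.344 0.148 28.462
7 0.213 0.057 29.180
final: 29.180 0.661

Arc 1: start y=12.550, vy=10.060 → t=2.883, apex=17.610, x_land=9.715, impact vy=-18.767
  bounce: vy ← 0.62·18.767 = 11.636
Arc 2: start y=0.000, vy=11.636 → t=2.327, apex=6.769, x_land=17.557, impact vy=-11.636
  bounce: vy ← 0.62·11.636 = 7.214
Arc 3: start y=0.000, vy=7.214 → t=1.443, apex=2.602, x_land=22.419, impact vy=-7.214
  bounce: vy ← 0.62·7.214 = 4.473
Arc 4: start y=0.000, vy=4.473 → t=0.895, apex=1.000, x_land=25.434, impact vy=-4.473
  bounce: vy ← 0.62·4.473 = 2.773
Arc 5: start y=0.000, vy=2.773 → t=0.555, apex=0.385, x_land=27.303, impact vy=-2.773
  bounce: vy ← 0.62·2.773 = 1.719
Arc 6: start y=0.000, vy=1.719 → t=0.344, apex=0.148, x_land=28.462, impact vy=-1.719
  bounce: vy ← 0.62·1.719 = 1.066
Arc 7: start y=0.000, vy=1.066 → t=0.213, apex=0.057, x_land=29.180, impact vy=-1.066
  bounce: vy ← 0.62·1.066 = 0.661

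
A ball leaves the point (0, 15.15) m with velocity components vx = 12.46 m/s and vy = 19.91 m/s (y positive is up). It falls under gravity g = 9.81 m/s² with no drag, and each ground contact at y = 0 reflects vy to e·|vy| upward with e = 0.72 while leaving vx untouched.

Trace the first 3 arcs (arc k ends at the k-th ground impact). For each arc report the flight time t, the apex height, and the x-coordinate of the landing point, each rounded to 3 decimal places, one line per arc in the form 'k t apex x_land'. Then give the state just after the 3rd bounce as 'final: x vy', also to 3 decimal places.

1 4.714 35.354 58.740
2 3.866 18.328 106.911
3 2.784 9.501 141.594
final: 141.594 9.830

Arc 1: start y=15.150, vy=19.910 → t=4.714, apex=35.354, x_land=58.740, impact vy=-26.337
  bounce: vy ← 0.72·26.337 = 18.963
Arc 2: start y=0.000, vy=18.963 → t=3.866, apex=18.328, x_land=106.911, impact vy=-18.963
  bounce: vy ← 0.72·18.963 = 13.653
Arc 3: start y=0.000, vy=13.653 → t=2.784, apex=9.501, x_land=141.594, impact vy=-13.653
  bounce: vy ← 0.72·13.653 = 9.830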